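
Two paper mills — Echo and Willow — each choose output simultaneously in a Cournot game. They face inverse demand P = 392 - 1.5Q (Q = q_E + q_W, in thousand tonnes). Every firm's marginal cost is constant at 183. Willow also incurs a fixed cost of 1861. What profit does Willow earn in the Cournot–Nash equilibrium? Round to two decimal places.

1374.63

A representative firm's profit is π_i = q_i(392 - 1.5Q) - 183q_i.
Setting ∂π_i/∂q_i = 0 with rivals' quantities fixed: 209 - 3q_i - (3/2)q_j = 0.
With identical firms every q_j equals q_i, so q_j = q_i and 209 = (9/2)q_i, giving q_i = 418/9.
Price P = 392 - (3/2)·(836/9) = 758/3.
Willow's profit: (758/3 - 183)·(418/9) - 1861 = 1374.6296.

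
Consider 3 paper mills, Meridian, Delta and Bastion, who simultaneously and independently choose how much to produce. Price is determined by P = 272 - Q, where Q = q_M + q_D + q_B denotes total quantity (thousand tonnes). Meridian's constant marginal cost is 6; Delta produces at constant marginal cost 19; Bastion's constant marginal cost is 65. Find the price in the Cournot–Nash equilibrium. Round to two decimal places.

Meridian's profit: π_M = (272 - Q)q_M - (6q_M). Setting ∂π_M/∂q_M = 0: 266 - 2q_M - (q_D + q_B) = 0.
Delta's profit: π_D = (272 - Q)q_D - (19q_D). Setting ∂π_D/∂q_D = 0: 253 - 2q_D - (q_M + q_B) = 0.
Bastion's first-order condition: 207 - 2q_B - (q_M + q_D) = 0.
Adding the 3 first-order conditions: 726 − 4Q = 0, so Q = 363/2.
Back-substituting: q_M = (266 − 363/2) = 169/2, q_D = (253 − 363/2) = 143/2, q_B = (207 − 363/2) = 51/2.
Total output Q = 363/2, so price P = 272 - 363/2 = 181/2.

90.50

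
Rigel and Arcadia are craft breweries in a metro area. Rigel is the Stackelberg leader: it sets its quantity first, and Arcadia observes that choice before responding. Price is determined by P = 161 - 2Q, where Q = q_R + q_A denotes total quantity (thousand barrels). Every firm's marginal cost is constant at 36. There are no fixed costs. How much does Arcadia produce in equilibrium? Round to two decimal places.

Solve by backward induction. Given q_R, the follower Arcadia maximises π_A = (161 - 2q_R - 2q_A)q_A - 36q_A.
Follower FOC: 125 - 2q_R - 4q_A = 0, so q_A(q_R) = (125 - 2q_R)/4.
Rigel substitutes q_A(q_R) into its own profit: π_R = q_R(161 - 2q_R - (125 - 2q_R)/2) - 36q_R = (197/2 - q_R)q_R - 36q_R.
The leader's first-order condition 125/2 - 2q_R = 0 yields q_R = 125/4.
Then q_A = (125 - 2·(125/4))/4 = 125/8.

15.63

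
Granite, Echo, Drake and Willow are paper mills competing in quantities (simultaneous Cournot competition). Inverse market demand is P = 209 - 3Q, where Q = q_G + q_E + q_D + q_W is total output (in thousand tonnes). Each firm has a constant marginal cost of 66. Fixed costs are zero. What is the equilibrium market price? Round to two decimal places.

94.60

Each firm earns π_i = (209 - 3Q)q_i - 66q_i.
Setting ∂π_i/∂q_i = 0 with rivals' quantities fixed: 143 - 6q_i - 3·Σ_{j≠i} q_j = 0.
With identical firms every q_j equals q_i, so Σ_{j≠i} q_j = 3q_i and 143 = 15q_i, giving q_i = 143/15.
Total output Q = 572/15, so price P = 209 - 3·(572/15) = 473/5.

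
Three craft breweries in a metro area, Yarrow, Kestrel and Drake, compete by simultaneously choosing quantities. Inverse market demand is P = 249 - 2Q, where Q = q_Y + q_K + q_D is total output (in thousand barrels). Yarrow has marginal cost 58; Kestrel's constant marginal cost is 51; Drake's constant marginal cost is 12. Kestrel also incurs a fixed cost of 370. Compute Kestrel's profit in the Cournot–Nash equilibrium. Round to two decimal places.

Yarrow's profit: π_Y = (249 - 2Q)q_Y - (58q_Y). Setting ∂π_Y/∂q_Y = 0: 191 - 4q_Y - 2(q_K + q_D) = 0.
Kestrel's profit: π_K = (249 - 2Q)q_K - (51q_K). Setting ∂π_K/∂q_K = 0: 198 - 4q_K - 2(q_Y + q_D) = 0.
Drake's first-order condition: 237 - 4q_D - 2(q_Y + q_K) = 0.
Summing all 3 equations gives 626 − 8Q = 0, hence Q = 313/4.
Back-substituting: q_Y = (191 − 313/2)/2 = 69/4, q_K = (198 − 313/2)/2 = 83/4, q_D = (237 − 313/2)/2 = 161/4.
Price P = 249 - 2·(313/4) = 185/2.
Kestrel's profit: (185/2 - 51)·(83/4) - 370 = 491.1250.

491.13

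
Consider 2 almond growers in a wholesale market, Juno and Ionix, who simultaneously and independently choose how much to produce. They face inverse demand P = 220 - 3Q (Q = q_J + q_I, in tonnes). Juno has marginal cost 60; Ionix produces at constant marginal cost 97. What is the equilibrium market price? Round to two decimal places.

125.67

Juno's profit: π_J = (220 - 3Q)q_J - (60q_J). Setting ∂π_J/∂q_J = 0: 160 - 6q_J - 3(q_I) = 0.
Ionix's first-order condition: 123 - 6q_I - 3(q_J) = 0.
Rearranging gives the reaction functions q_J = (160 - 3q_I)/6 and q_I = (123 - 3q_J)/6.
Solving the pair: q_J = 197/9, q_I = 86/9.
Total output Q = 283/9, so price P = 220 - 3·(283/9) = 377/3.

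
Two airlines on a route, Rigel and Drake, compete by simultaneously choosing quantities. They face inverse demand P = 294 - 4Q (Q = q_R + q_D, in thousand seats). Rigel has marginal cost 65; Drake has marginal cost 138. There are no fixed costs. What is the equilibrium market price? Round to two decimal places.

Rigel's profit: π_R = (294 - 4Q)q_R - (65q_R). Setting ∂π_R/∂q_R = 0: 229 - 8q_R - 4(q_D) = 0.
Drake's first-order condition: 156 - 8q_D - 4(q_R) = 0.
Best responses: q_R = (229 - 4q_D)/8, q_D = (156 - 4q_R)/8.
Substituting one into the other gives q_R = 151/6 and q_D = 83/12.
Total output Q = 385/12, so price P = 294 - 4·(385/12) = 497/3.

165.67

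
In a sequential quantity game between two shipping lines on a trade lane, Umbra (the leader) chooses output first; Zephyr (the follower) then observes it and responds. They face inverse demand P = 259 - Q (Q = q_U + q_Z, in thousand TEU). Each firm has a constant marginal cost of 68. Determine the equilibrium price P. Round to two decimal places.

The follower Zephyr best-responds to any q_U: π_Z = (259 - Q)q_Z - 68q_Z.
Follower FOC: 191 - q_U - 2q_Z = 0, so q_Z(q_U) = (191 - q_U)/2.
Umbra substitutes q_Z(q_U) into its own profit: π_U = q_U(259 - q_U - (191 - q_U)/2) - 68q_U = (327/2 - (1/2)q_U)q_U - 68q_U.
Leader FOC: 191/2 - q_U = 0, so q_U = 191/2.
Then q_Z = (191 - 191/2)/2 = 191/4.
Total output Q = 573/4, so price P = 259 - 573/4 = 463/4.

115.75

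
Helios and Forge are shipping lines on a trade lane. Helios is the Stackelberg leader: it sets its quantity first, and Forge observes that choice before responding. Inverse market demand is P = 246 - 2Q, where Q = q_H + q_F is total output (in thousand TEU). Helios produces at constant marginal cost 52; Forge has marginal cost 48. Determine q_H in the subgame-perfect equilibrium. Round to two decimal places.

47.50

The follower Forge best-responds to any q_H: π_F = (246 - 2Q)q_F - 48q_F.
Follower FOC: 198 - 2q_H - 4q_F = 0, so q_F(q_H) = (198 - 2q_H)/4.
Helios substitutes q_F(q_H) into its own profit: π_H = q_H(246 - 2q_H - (198 - 2q_H)/2) - 52q_H = (147 - q_H)q_H - 52q_H.
Leader FOC: 95 - 2q_H = 0, so q_H = 95/2.
Then q_F = (198 - 2·(95/2))/4 = 103/4.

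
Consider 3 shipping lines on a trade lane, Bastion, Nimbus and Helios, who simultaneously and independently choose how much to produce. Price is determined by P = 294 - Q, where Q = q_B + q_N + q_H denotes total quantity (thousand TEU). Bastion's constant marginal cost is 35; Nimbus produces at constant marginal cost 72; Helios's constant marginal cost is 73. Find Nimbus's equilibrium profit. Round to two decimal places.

Bastion's profit: π_B = (294 - Q)q_B - (35q_B). Setting ∂π_B/∂q_B = 0: 259 - 2q_B - (q_N + q_H) = 0.
Nimbus's profit: π_N = (294 - Q)q_N - (72q_N). Setting ∂π_N/∂q_N = 0: 222 - 2q_N - (q_B + q_H) = 0.
Helios's profit: π_H = (294 - Q)q_H - (73q_H). Setting ∂π_H/∂q_H = 0: 221 - 2q_H - (q_B + q_N) = 0.
Adding the 3 conditions: 702 − 2Q − 2Q = 0, i.e. Q = 351/2.
Back-substituting: q_B = (259 − 351/2) = 167/2, q_N = (222 − 351/2) = 93/2, q_H = (221 − 351/2) = 91/2.
Price P = 294 - 351/2 = 237/2.
Nimbus's profit: (237/2 - 72)·(93/2) = 2162.2500.

2162.25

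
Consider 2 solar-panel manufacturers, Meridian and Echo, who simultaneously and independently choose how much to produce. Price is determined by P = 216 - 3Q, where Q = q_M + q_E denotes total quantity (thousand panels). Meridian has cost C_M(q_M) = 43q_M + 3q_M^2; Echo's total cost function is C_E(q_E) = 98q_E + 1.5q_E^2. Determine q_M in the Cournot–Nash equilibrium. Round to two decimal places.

12.15

Meridian's profit: π_M = (216 - 3Q)q_M - (43q_M + 3q_M²). Setting ∂π_M/∂q_M = 0: 173 - 12q_M - 3(q_E) = 0.
Echo's first-order condition: 118 - 9q_E - 3(q_M) = 0.
Best responses: q_M = (173 - 3q_E)/12, q_E = (118 - 3q_M)/9.
Substituting one into the other gives q_M = 401/33 and q_E = 299/33.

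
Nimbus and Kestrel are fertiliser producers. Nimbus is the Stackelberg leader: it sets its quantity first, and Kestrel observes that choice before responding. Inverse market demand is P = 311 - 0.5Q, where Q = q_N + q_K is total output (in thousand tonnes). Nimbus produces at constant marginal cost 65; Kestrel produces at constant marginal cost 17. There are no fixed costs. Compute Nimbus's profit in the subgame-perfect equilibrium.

9801

Solve by backward induction. Given q_N, the follower Kestrel maximises π_K = (311 - (1/2)q_N - (1/2)q_K)q_K - 17q_K.
Setting the follower's marginal profit to zero, 294 - (1/2)q_N - q_K = 0, i.e. q_K = (294 - (1/2)q_N).
Nimbus substitutes q_K(q_N) into its own profit: π_N = q_N(311 - (1/2)q_N - (294 - (1/2)q_N)/2) - 65q_N = (164 - (1/4)q_N)q_N - 65q_N.
The leader's first-order condition 99 - (1/2)q_N = 0 yields q_N = 198.
Then q_K = (294 - (1/2)·198) = 195.
Price P = 311 - (1/2)·393 = 229/2.
Nimbus's profit: (229/2 - 65)·198 = 9801.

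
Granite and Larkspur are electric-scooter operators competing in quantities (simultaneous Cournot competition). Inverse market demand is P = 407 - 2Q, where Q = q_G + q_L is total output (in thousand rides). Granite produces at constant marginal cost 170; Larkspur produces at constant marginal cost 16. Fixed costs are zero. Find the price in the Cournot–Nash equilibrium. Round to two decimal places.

197.67

Granite's profit: π_G = (407 - 2Q)q_G - (170q_G). Setting ∂π_G/∂q_G = 0: 237 - 4q_G - 2(q_L) = 0.
Larkspur's first-order condition: 391 - 4q_L - 2(q_G) = 0.
So q_G = (237 - 2q_L)/4 and q_L = (391 - 2q_G)/4.
Solving the pair: q_G = 83/6, q_L = 545/6.
Total output Q = 314/3, so price P = 407 - 2·(314/3) = 593/3.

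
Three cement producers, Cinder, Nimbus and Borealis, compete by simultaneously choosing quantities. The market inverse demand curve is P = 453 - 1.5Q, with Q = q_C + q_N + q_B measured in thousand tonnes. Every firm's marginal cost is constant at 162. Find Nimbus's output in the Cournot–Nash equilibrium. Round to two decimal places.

Each firm earns π_i = (453 - 1.5Q)q_i - 162q_i.
First-order condition (treating rivals' output as given): 291 - 3q_i - (3/2)·Σ_{j≠i} q_j = 0.
By symmetry each firm produces the same amount; substituting Σ_{j≠i} q_j = 2q_i yields q_i = 291/6 = 97/2.

48.50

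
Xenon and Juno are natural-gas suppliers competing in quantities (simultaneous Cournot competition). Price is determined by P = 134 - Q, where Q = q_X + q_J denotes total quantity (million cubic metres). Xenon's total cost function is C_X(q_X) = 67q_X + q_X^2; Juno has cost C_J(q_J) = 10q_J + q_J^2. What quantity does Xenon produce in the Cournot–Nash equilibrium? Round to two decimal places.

Xenon's profit: π_X = (134 - Q)q_X - (67q_X + q_X²). Setting ∂π_X/∂q_X = 0: 67 - 4q_X - (q_J) = 0.
Juno's first-order condition: 124 - 4q_J - (q_X) = 0.
Rearranging gives the reaction functions q_X = (67 - q_J)/4 and q_J = (124 - q_X)/4.
Substituting one into the other gives q_X = 48/5 and q_J = 143/5.

9.60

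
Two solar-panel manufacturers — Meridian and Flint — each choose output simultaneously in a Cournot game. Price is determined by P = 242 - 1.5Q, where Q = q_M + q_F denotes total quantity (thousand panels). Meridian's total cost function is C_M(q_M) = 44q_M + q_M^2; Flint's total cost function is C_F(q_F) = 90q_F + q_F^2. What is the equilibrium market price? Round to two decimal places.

161.23

Meridian's profit: π_M = (242 - 1.5Q)q_M - (44q_M + q_M²). Setting ∂π_M/∂q_M = 0: 198 - 5q_M - (3/2)(q_F) = 0.
Flint's profit: π_F = (242 - 1.5Q)q_F - (90q_F + q_F²). Setting ∂π_F/∂q_F = 0: 152 - 5q_F - (3/2)(q_M) = 0.
Best responses: q_M = (198 - (3/2)q_F)/5, q_F = (152 - (3/2)q_M)/5.
Substituting one into the other gives q_M = 33.4945 and q_F = 1852/91.
Total output Q = 700/13, so price P = 242 - (3/2)·(700/13) = 161.2308.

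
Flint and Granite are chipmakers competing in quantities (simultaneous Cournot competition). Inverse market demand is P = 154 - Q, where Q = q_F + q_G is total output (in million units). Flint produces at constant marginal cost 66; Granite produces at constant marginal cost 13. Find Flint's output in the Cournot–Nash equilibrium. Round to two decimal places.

11.67

Flint's profit: π_F = (154 - Q)q_F - (66q_F). Setting ∂π_F/∂q_F = 0: 88 - 2q_F - (q_G) = 0.
Granite's profit: π_G = (154 - Q)q_G - (13q_G). Setting ∂π_G/∂q_G = 0: 141 - 2q_G - (q_F) = 0.
So q_F = (88 - q_G)/2 and q_G = (141 - q_F)/2.
Substituting one into the other gives q_F = 35/3 and q_G = 194/3.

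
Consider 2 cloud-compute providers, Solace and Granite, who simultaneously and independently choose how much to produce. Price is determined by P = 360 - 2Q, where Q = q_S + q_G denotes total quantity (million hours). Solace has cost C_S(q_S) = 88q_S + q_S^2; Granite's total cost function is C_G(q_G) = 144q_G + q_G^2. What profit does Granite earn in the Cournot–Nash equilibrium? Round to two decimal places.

1656.75

Solace's profit: π_S = (360 - 2Q)q_S - (88q_S + q_S²). Setting ∂π_S/∂q_S = 0: 272 - 6q_S - 2(q_G) = 0.
Granite's profit: π_G = (360 - 2Q)q_G - (144q_G + q_G²). Setting ∂π_G/∂q_G = 0: 216 - 6q_G - 2(q_S) = 0.
Best responses: q_S = (272 - 2q_G)/6, q_G = (216 - 2q_S)/6.
Solving the pair: q_S = 75/2, q_G = 47/2.
Price P = 360 - 2·61 = 238.
Granite's profit: 238·(47/2) - 144·(47/2) - (47/2)² = 1656.7500.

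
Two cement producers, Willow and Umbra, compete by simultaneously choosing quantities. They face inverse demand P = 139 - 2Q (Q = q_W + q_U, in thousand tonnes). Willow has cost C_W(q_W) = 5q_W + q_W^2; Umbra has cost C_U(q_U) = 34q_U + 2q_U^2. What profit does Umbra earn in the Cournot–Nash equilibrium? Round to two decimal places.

Willow's profit: π_W = (139 - 2Q)q_W - (5q_W + q_W²). Setting ∂π_W/∂q_W = 0: 134 - 6q_W - 2(q_U) = 0.
Umbra's first-order condition: 105 - 8q_U - 2(q_W) = 0.
Rearranging gives the reaction functions q_W = (134 - 2q_U)/6 and q_U = (105 - 2q_W)/8.
Substituting one into the other gives q_W = 431/22 and q_U = 181/22.
Price P = 139 - 2·(306/11) = 917/11.
Umbra's profit: (917/11)·(181/22) - 34·(181/22) - 2(181/22)² = 270.7521.

270.75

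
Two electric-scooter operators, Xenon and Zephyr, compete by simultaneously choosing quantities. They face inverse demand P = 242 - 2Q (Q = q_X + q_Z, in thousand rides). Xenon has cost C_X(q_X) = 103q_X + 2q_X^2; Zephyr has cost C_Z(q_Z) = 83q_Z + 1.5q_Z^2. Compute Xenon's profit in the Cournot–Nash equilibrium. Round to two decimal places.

Xenon's profit: π_X = (242 - 2Q)q_X - (103q_X + 2q_X²). Setting ∂π_X/∂q_X = 0: 139 - 8q_X - 2(q_Z) = 0.
Zephyr's first-order condition: 159 - 7q_Z - 2(q_X) = 0.
Rearranging gives the reaction functions q_X = (139 - 2q_Z)/8 and q_Z = (159 - 2q_X)/7.
Substituting one into the other gives q_X = 655/52 and q_Z = 497/26.
Price P = 242 - 2·(1649/52) = 178.5769.
Xenon's profit: 178.5769·(655/52) - 103·(655/52) - 2(655/52)² = 634.6524.

634.65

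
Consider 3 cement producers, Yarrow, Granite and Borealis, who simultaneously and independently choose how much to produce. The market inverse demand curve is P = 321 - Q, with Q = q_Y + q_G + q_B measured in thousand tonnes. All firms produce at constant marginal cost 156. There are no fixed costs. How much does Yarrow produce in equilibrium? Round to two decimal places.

Each firm earns π_i = (321 - Q)q_i - 156q_i.
First-order condition (treating rivals' output as given): 165 - 2q_i - Σ_{j≠i} q_j = 0.
With identical firms every q_j equals q_i, so Σ_{j≠i} q_j = 2q_i and 165 = 4q_i, giving q_i = 165/4.

41.25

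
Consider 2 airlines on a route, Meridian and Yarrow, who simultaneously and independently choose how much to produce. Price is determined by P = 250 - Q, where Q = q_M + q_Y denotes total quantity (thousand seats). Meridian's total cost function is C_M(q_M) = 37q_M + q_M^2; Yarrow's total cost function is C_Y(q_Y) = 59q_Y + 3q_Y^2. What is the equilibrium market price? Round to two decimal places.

183.42

Meridian's profit: π_M = (250 - Q)q_M - (37q_M + q_M²). Setting ∂π_M/∂q_M = 0: 213 - 4q_M - (q_Y) = 0.
Yarrow's profit: π_Y = (250 - Q)q_Y - (59q_Y + 3q_Y²). Setting ∂π_Y/∂q_Y = 0: 191 - 8q_Y - (q_M) = 0.
Rearranging gives the reaction functions q_M = (213 - q_Y)/4 and q_Y = (191 - q_M)/8.
Solving the pair: q_M = 1513/31, q_Y = 551/31.
Total output Q = 66.5806, so price P = 250 - 66.5806 = 183.4194.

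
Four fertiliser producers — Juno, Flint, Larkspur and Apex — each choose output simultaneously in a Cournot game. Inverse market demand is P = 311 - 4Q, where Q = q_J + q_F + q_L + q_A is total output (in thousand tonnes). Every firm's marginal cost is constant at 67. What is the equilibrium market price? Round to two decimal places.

115.80

A representative firm's profit is π_i = q_i(311 - 4Q) - 67q_i.
Setting ∂π_i/∂q_i = 0 with rivals' quantities fixed: 244 - 8q_i - 4·Σ_{j≠i} q_j = 0.
By symmetry each firm produces the same amount; substituting Σ_{j≠i} q_j = 3q_i yields q_i = 244/20 = 61/5.
Total output Q = 244/5, so price P = 311 - 4·(244/5) = 579/5.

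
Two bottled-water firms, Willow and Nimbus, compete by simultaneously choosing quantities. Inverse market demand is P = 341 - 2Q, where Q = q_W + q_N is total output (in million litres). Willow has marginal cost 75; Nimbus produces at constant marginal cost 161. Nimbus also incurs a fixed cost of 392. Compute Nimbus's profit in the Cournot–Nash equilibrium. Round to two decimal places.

Willow's profit: π_W = (341 - 2Q)q_W - (75q_W). Setting ∂π_W/∂q_W = 0: 266 - 4q_W - 2(q_N) = 0.
Nimbus's first-order condition: 180 - 4q_N - 2(q_W) = 0.
Rearranging gives the reaction functions q_W = (266 - 2q_N)/4 and q_N = (180 - 2q_W)/4.
Solving the pair: q_W = 176/3, q_N = 47/3.
Price P = 341 - 2·(223/3) = 577/3.
Nimbus's profit: (577/3 - 161)·(47/3) - 392 = 890/9.

98.89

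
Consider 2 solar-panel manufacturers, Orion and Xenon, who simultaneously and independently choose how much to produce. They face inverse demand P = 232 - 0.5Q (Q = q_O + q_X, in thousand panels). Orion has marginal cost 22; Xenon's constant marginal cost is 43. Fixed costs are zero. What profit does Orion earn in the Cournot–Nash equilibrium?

Orion's profit: π_O = (232 - 0.5Q)q_O - (22q_O). Setting ∂π_O/∂q_O = 0: 210 - q_O - (1/2)(q_X) = 0.
Xenon's first-order condition: 189 - q_X - (1/2)(q_O) = 0.
So q_O = (210 - (1/2)q_X) and q_X = (189 - (1/2)q_O).
Solving the pair: q_O = 154, q_X = 112.
Price P = 232 - (1/2)·266 = 99.
Orion's profit: (99 - 22)·154 = 11858.

11858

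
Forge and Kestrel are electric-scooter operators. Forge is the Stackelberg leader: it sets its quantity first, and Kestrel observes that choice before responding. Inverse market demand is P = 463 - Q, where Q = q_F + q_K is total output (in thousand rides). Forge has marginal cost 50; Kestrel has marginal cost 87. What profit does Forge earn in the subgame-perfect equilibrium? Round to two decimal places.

25312.50

The follower Kestrel best-responds to any q_F: π_K = (463 - Q)q_K - 87q_K.
∂π_K/∂q_K = 376 - q_F - 2q_K = 0 gives the reaction function q_K = (376 - q_F)/2.
The leader anticipates this reaction. Substituting into P = 463 - Q gives P = 275 - (1/2)q_F, so π_F = (275 - (1/2)q_F)q_F - 50q_F.
The leader's first-order condition 225 - q_F = 0 yields q_F = 225.
Then q_K = (376 - 225)/2 = 151/2.
Price P = 463 - 601/2 = 325/2.
Forge's profit: (325/2 - 50)·225 = 25312.5000.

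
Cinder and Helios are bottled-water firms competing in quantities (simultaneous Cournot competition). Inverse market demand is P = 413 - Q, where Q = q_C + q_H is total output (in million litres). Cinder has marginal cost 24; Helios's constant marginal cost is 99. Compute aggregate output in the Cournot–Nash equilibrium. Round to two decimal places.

Cinder's profit: π_C = (413 - Q)q_C - (24q_C). Setting ∂π_C/∂q_C = 0: 389 - 2q_C - (q_H) = 0.
Helios's first-order condition: 314 - 2q_H - (q_C) = 0.
So q_C = (389 - q_H)/2 and q_H = (314 - q_C)/2.
Substituting one into the other gives q_C = 464/3 and q_H = 239/3.
Total output Q = 464/3 + 239/3 = 703/3.

234.33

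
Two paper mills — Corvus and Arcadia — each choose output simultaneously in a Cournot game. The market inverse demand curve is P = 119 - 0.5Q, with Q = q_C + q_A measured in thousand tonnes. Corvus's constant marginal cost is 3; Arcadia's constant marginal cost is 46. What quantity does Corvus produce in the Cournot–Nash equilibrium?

106

Corvus's profit: π_C = (119 - 0.5Q)q_C - (3q_C). Setting ∂π_C/∂q_C = 0: 116 - q_C - (1/2)(q_A) = 0.
Arcadia's profit: π_A = (119 - 0.5Q)q_A - (46q_A). Setting ∂π_A/∂q_A = 0: 73 - q_A - (1/2)(q_C) = 0.
Best responses: q_C = (116 - (1/2)q_A), q_A = (73 - (1/2)q_C).
Substituting one into the other gives q_C = 106 and q_A = 20.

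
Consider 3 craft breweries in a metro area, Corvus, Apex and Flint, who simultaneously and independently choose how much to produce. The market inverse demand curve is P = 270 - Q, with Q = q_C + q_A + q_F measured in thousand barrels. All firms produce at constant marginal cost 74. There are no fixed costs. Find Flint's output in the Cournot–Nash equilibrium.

49

A representative firm's profit is π_i = q_i(270 - Q) - 74q_i.
Setting ∂π_i/∂q_i = 0 with rivals' quantities fixed: 196 - 2q_i - Σ_{j≠i} q_j = 0.
By symmetry each firm produces the same amount; substituting Σ_{j≠i} q_j = 2q_i yields q_i = 196/4 = 49.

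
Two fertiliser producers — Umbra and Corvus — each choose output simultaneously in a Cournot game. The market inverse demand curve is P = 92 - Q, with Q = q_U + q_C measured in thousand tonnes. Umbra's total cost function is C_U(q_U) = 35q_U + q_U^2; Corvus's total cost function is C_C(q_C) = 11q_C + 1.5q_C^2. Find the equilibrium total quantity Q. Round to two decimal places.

24.79

Umbra's profit: π_U = (92 - Q)q_U - (35q_U + q_U²). Setting ∂π_U/∂q_U = 0: 57 - 4q_U - (q_C) = 0.
Corvus's first-order condition: 81 - 5q_C - (q_U) = 0.
Rearranging gives the reaction functions q_U = (57 - q_C)/4 and q_C = (81 - q_U)/5.
Substituting one into the other gives q_U = 204/19 and q_C = 267/19.
Total output Q = 204/19 + 267/19 = 471/19.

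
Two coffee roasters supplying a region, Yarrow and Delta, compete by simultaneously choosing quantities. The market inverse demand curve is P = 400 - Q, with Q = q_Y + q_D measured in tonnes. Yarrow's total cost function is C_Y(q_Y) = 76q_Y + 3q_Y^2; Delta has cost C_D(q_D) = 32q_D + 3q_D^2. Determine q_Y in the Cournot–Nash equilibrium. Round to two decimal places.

Yarrow's profit: π_Y = (400 - Q)q_Y - (76q_Y + 3q_Y²). Setting ∂π_Y/∂q_Y = 0: 324 - 8q_Y - (q_D) = 0.
Delta's profit: π_D = (400 - Q)q_D - (32q_D + 3q_D²). Setting ∂π_D/∂q_D = 0: 368 - 8q_D - (q_Y) = 0.
Best responses: q_Y = (324 - q_D)/8, q_D = (368 - q_Y)/8.
Solving the pair: q_Y = 35.3016, q_D = 41.5873.

35.30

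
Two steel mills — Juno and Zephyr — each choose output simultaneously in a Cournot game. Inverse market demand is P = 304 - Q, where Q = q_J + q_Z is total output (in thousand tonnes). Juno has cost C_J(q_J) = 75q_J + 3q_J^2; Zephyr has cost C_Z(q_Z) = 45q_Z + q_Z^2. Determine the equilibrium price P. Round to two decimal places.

Juno's profit: π_J = (304 - Q)q_J - (75q_J + 3q_J²). Setting ∂π_J/∂q_J = 0: 229 - 8q_J - (q_Z) = 0.
Zephyr's first-order condition: 259 - 4q_Z - (q_J) = 0.
Best responses: q_J = (229 - q_Z)/8, q_Z = (259 - q_J)/4.
Substituting one into the other gives q_J = 657/31 and q_Z = 1843/31.
Total output Q = 80.6452, so price P = 304 - 80.6452 = 223.3548.

223.35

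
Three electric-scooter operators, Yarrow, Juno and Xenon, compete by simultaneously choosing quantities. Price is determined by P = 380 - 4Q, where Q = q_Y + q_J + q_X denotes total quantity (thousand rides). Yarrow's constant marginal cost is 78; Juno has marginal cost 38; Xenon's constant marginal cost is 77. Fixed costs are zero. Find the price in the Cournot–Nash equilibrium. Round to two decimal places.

Yarrow's profit: π_Y = (380 - 4Q)q_Y - (78q_Y). Setting ∂π_Y/∂q_Y = 0: 302 - 8q_Y - 4(q_J + q_X) = 0.
Juno's profit: π_J = (380 - 4Q)q_J - (38q_J). Setting ∂π_J/∂q_J = 0: 342 - 8q_J - 4(q_Y + q_X) = 0.
Xenon's first-order condition: 303 - 8q_X - 4(q_Y + q_J) = 0.
Adding the 3 first-order conditions: 947 − 16Q = 0, so Q = 947/16.
Back-substituting: q_Y = (302 − 947/4)/4 = 261/16, q_J = (342 − 947/4)/4 = 421/16, q_X = (303 − 947/4)/4 = 265/16.
Total output Q = 947/16, so price P = 380 - 4·(947/16) = 573/4.

143.25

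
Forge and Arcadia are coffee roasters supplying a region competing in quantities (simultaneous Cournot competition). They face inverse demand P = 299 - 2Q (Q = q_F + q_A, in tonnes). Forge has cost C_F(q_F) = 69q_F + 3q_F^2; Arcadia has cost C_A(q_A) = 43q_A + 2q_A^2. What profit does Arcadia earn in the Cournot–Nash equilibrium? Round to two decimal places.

Forge's profit: π_F = (299 - 2Q)q_F - (69q_F + 3q_F²). Setting ∂π_F/∂q_F = 0: 230 - 10q_F - 2(q_A) = 0.
Arcadia's first-order condition: 256 - 8q_A - 2(q_F) = 0.
Rearranging gives the reaction functions q_F = (230 - 2q_A)/10 and q_A = (256 - 2q_F)/8.
Substituting one into the other gives q_F = 332/19 and q_A = 525/19.
Price P = 299 - 2·(857/19) = 208.7895.
Arcadia's profit: 208.7895·(525/19) - 43·(525/19) - 2(525/19)² = 3054.0166.

3054.02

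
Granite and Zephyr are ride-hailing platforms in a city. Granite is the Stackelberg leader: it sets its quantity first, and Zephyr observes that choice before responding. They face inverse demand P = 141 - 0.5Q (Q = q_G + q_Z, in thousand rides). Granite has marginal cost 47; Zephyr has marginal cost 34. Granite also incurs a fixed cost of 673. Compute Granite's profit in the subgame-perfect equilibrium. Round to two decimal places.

The follower Zephyr best-responds to any q_G: π_Z = (141 - 0.5Q)q_Z - 34q_Z.
Follower FOC: 107 - (1/2)q_G - q_Z = 0, so q_Z(q_G) = (107 - (1/2)q_G).
The leader anticipates this reaction. Substituting into P = 141 - 0.5Q gives P = 175/2 - (1/4)q_G, so π_G = (175/2 - (1/4)q_G)q_G - 47q_G.
The leader's first-order condition 81/2 - (1/2)q_G = 0 yields q_G = 81.
Then q_Z = (107 - (1/2)·81) = 133/2.
Price P = 141 - (1/2)·(295/2) = 269/4.
Granite's profit: (269/4 - 47)·81 - 673 = 967.2500.

967.25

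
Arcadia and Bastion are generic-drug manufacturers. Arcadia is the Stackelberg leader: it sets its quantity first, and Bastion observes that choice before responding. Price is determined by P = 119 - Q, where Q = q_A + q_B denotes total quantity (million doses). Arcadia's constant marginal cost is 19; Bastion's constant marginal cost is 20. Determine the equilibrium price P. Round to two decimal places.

44.25

The follower Bastion best-responds to any q_A: π_B = (119 - Q)q_B - 20q_B.
Follower FOC: 99 - q_A - 2q_B = 0, so q_B(q_A) = (99 - q_A)/2.
Arcadia substitutes q_B(q_A) into its own profit: π_A = q_A(119 - q_A - (99 - q_A)/2) - 19q_A = (139/2 - (1/2)q_A)q_A - 19q_A.
Leader FOC: 101/2 - q_A = 0, so q_A = 101/2.
Then q_B = (99 - 101/2)/2 = 97/4.
Total output Q = 299/4, so price P = 119 - 299/4 = 177/4.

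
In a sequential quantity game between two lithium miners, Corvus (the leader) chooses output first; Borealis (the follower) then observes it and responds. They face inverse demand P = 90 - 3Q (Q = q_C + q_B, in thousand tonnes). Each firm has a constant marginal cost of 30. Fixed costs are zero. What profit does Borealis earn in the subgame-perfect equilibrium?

Solve by backward induction. Given q_C, the follower Borealis maximises π_B = (90 - 3q_C - 3q_B)q_B - 30q_B.
Follower FOC: 60 - 3q_C - 6q_B = 0, so q_B(q_C) = (60 - 3q_C)/6.
The leader anticipates this reaction. Substituting into P = 90 - 3Q gives P = 60 - (3/2)q_C, so π_C = (60 - (3/2)q_C)q_C - 30q_C.
Maximising: ∂π_C/∂q_C = 30 - 3q_C = 0, giving q_C = 10.
Then q_B = (60 - 3·10)/6 = 5.
Price P = 90 - 3·15 = 45.
Borealis's profit: (45 - 30)·5 = 75.

75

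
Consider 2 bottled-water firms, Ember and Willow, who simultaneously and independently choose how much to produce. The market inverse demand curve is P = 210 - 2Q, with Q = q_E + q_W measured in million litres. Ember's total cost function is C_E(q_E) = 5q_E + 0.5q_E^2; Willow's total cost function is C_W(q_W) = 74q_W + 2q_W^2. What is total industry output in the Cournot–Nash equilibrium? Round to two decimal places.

45.50

Ember's profit: π_E = (210 - 2Q)q_E - (5q_E + (1/2)q_E²). Setting ∂π_E/∂q_E = 0: 205 - 5q_E - 2(q_W) = 0.
Willow's first-order condition: 136 - 8q_W - 2(q_E) = 0.
Best responses: q_E = (205 - 2q_W)/5, q_W = (136 - 2q_E)/8.
Substituting one into the other gives q_E = 38 and q_W = 15/2.
Total output Q = 38 + 15/2 = 91/2.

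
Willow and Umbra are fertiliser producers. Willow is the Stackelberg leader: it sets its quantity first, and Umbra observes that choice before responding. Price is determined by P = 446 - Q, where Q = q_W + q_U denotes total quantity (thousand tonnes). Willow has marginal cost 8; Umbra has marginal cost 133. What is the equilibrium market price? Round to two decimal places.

148.75

Solve by backward induction. Given q_W, the follower Umbra maximises π_U = (446 - q_W - q_U)q_U - 133q_U.
Follower FOC: 313 - q_W - 2q_U = 0, so q_U(q_W) = (313 - q_W)/2.
The leader anticipates this reaction. Substituting into P = 446 - Q gives P = 579/2 - (1/2)q_W, so π_W = (579/2 - (1/2)q_W)q_W - 8q_W.
The leader's first-order condition 563/2 - q_W = 0 yields q_W = 563/2.
Then q_U = (313 - 563/2)/2 = 63/4.
Total output Q = 1189/4, so price P = 446 - 1189/4 = 595/4.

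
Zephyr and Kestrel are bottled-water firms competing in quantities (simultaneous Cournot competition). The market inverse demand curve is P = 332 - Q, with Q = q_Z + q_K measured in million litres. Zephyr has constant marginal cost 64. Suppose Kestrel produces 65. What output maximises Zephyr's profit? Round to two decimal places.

101.50

With the rival's output fixed at 65, Zephyr's profit is π_Z = (332 - 65 - q_Z)q_Z - (64q_Z) = (267 - q_Z)q_Z - (64q_Z).
∂π_Z/∂q_Z = 203 - 2q_Z = 0, so q_Z = 203/2.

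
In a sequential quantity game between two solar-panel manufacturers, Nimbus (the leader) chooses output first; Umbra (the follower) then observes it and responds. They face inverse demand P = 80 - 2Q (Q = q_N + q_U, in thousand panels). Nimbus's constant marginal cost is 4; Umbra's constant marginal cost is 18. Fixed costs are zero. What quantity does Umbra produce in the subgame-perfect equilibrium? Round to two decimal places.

Solve by backward induction. Given q_N, the follower Umbra maximises π_U = (80 - 2q_N - 2q_U)q_U - 18q_U.
Setting the follower's marginal profit to zero, 62 - 2q_N - 4q_U = 0, i.e. q_U = (62 - 2q_N)/4.
The leader anticipates this reaction. Substituting into P = 80 - 2Q gives P = 49 - q_N, so π_N = (49 - q_N)q_N - 4q_N.
Maximising: ∂π_N/∂q_N = 45 - 2q_N = 0, giving q_N = 45/2.
Then q_U = (62 - 2·(45/2))/4 = 17/4.

4.25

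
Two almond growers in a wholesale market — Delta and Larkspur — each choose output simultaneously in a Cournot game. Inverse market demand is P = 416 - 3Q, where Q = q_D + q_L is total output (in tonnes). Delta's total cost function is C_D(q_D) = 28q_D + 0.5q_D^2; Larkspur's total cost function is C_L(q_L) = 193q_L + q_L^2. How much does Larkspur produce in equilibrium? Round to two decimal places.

Delta's profit: π_D = (416 - 3Q)q_D - (28q_D + (1/2)q_D²). Setting ∂π_D/∂q_D = 0: 388 - 7q_D - 3(q_L) = 0.
Larkspur's profit: π_L = (416 - 3Q)q_L - (193q_L + q_L²). Setting ∂π_L/∂q_L = 0: 223 - 8q_L - 3(q_D) = 0.
So q_D = (388 - 3q_L)/7 and q_L = (223 - 3q_D)/8.
Solving the pair: q_D = 51.8085, q_L = 397/47.

8.45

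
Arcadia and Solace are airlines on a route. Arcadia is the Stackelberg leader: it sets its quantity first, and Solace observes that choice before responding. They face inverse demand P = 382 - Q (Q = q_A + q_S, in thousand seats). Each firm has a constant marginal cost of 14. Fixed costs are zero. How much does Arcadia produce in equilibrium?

184

The follower Solace best-responds to any q_A: π_S = (382 - Q)q_S - 14q_S.
Setting the follower's marginal profit to zero, 368 - q_A - 2q_S = 0, i.e. q_S = (368 - q_A)/2.
The leader anticipates this reaction. Substituting into P = 382 - Q gives P = 198 - (1/2)q_A, so π_A = (198 - (1/2)q_A)q_A - 14q_A.
Maximising: ∂π_A/∂q_A = 184 - q_A = 0, giving q_A = 184.
Then q_S = (368 - 184)/2 = 92.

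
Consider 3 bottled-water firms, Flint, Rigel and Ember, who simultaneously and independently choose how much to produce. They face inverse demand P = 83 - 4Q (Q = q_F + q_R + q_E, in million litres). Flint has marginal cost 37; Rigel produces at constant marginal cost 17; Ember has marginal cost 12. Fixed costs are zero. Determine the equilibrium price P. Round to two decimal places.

Flint's profit: π_F = (83 - 4Q)q_F - (37q_F). Setting ∂π_F/∂q_F = 0: 46 - 8q_F - 4(q_R + q_E) = 0.
Rigel's profit: π_R = (83 - 4Q)q_R - (17q_R). Setting ∂π_R/∂q_R = 0: 66 - 8q_R - 4(q_F + q_E) = 0.
Ember's first-order condition: 71 - 8q_E - 4(q_F + q_R) = 0.
Adding the 3 conditions: 183 − 8Q − 8Q = 0, i.e. Q = 183/16.
Back-substituting: q_F = (46 − 183/4)/4 = 1/16, q_R = (66 − 183/4)/4 = 81/16, q_E = (71 − 183/4)/4 = 101/16.
Total output Q = 183/16, so price P = 83 - 4·(183/16) = 149/4.

37.25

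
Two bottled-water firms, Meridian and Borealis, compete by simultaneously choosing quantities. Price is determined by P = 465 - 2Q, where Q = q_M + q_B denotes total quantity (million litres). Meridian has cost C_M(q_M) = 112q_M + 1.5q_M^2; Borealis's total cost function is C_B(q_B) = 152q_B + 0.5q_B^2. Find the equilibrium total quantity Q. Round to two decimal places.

Meridian's profit: π_M = (465 - 2Q)q_M - (112q_M + (3/2)q_M²). Setting ∂π_M/∂q_M = 0: 353 - 7q_M - 2(q_B) = 0.
Borealis's first-order condition: 313 - 5q_B - 2(q_M) = 0.
Best responses: q_M = (353 - 2q_B)/7, q_B = (313 - 2q_M)/5.
Substituting one into the other gives q_M = 1139/31 and q_B = 1485/31.
Total output Q = 1139/31 + 1485/31 = 84.6452.

84.65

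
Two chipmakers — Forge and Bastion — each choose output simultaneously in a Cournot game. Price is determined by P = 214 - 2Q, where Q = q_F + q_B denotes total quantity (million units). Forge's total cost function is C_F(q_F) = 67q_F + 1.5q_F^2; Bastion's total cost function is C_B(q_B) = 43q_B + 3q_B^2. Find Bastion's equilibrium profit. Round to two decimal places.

Forge's profit: π_F = (214 - 2Q)q_F - (67q_F + (3/2)q_F²). Setting ∂π_F/∂q_F = 0: 147 - 7q_F - 2(q_B) = 0.
Bastion's first-order condition: 171 - 10q_B - 2(q_F) = 0.
Best responses: q_F = (147 - 2q_B)/7, q_B = (171 - 2q_F)/10.
Solving the pair: q_F = 188/11, q_B = 301/22.
Price P = 214 - 2·(677/22) = 1677/11.
Bastion's profit: (1677/11)·(301/22) - 43·(301/22) - 3(301/22)² = 935.9607.

935.96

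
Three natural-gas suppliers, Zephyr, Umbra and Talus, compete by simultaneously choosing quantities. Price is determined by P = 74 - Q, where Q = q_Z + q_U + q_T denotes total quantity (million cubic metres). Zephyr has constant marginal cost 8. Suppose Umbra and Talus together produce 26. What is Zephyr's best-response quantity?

20

With rivals' combined output fixed at 26, Zephyr's profit is π_Z = (74 - 26 - q_Z)q_Z - (8q_Z) = (48 - q_Z)q_Z - (8q_Z).
∂π_Z/∂q_Z = 40 - 2q_Z = 0, so q_Z = 20.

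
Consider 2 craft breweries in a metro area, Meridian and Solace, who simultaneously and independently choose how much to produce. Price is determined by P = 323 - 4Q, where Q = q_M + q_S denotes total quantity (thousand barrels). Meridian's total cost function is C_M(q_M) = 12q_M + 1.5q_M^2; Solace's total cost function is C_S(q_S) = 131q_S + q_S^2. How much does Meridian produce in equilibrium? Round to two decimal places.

24.91

Meridian's profit: π_M = (323 - 4Q)q_M - (12q_M + (3/2)q_M²). Setting ∂π_M/∂q_M = 0: 311 - 11q_M - 4(q_S) = 0.
Solace's first-order condition: 192 - 10q_S - 4(q_M) = 0.
Rearranging gives the reaction functions q_M = (311 - 4q_S)/11 and q_S = (192 - 4q_M)/10.
Substituting one into the other gives q_M = 1171/47 and q_S = 434/47.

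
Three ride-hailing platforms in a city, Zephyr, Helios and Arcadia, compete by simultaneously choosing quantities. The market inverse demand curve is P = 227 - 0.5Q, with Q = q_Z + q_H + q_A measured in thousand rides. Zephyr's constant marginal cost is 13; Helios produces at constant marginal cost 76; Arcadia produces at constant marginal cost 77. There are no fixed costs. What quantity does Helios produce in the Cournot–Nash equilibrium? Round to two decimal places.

44.50

Zephyr's profit: π_Z = (227 - 0.5Q)q_Z - (13q_Z). Setting ∂π_Z/∂q_Z = 0: 214 - q_Z - (1/2)(q_H + q_A) = 0.
Helios's profit: π_H = (227 - 0.5Q)q_H - (76q_H). Setting ∂π_H/∂q_H = 0: 151 - q_H - (1/2)(q_Z + q_A) = 0.
Arcadia's profit: π_A = (227 - 0.5Q)q_A - (77q_A). Setting ∂π_A/∂q_A = 0: 150 - q_A - (1/2)(q_Z + q_H) = 0.
Adding the 3 first-order conditions: 515 − 2Q = 0, so Q = 515/2.
Back-substituting: q_Z = (214 − 515/4)/(1/2) = 341/2, q_H = (151 − 515/4)/(1/2) = 89/2, q_A = (150 − 515/4)/(1/2) = 85/2.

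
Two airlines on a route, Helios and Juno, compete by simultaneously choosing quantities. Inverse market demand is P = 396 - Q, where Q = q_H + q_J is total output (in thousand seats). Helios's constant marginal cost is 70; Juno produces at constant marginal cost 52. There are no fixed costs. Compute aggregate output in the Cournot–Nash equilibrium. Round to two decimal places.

Helios's profit: π_H = (396 - Q)q_H - (70q_H). Setting ∂π_H/∂q_H = 0: 326 - 2q_H - (q_J) = 0.
Juno's profit: π_J = (396 - Q)q_J - (52q_J). Setting ∂π_J/∂q_J = 0: 344 - 2q_J - (q_H) = 0.
Rearranging gives the reaction functions q_H = (326 - q_J)/2 and q_J = (344 - q_H)/2.
Solving the pair: q_H = 308/3, q_J = 362/3.
Total output Q = 308/3 + 362/3 = 670/3.

223.33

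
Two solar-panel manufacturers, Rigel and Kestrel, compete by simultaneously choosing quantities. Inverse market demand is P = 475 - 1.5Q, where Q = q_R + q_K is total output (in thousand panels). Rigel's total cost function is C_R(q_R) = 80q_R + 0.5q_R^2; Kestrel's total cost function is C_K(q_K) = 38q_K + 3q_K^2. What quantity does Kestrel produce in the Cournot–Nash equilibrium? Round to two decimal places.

34.24

Rigel's profit: π_R = (475 - 1.5Q)q_R - (80q_R + (1/2)q_R²). Setting ∂π_R/∂q_R = 0: 395 - 4q_R - (3/2)(q_K) = 0.
Kestrel's first-order condition: 437 - 9q_K - (3/2)(q_R) = 0.
So q_R = (395 - (3/2)q_K)/4 and q_K = (437 - (3/2)q_R)/9.
Solving the pair: q_R = 85.9111, q_K = 34.2370.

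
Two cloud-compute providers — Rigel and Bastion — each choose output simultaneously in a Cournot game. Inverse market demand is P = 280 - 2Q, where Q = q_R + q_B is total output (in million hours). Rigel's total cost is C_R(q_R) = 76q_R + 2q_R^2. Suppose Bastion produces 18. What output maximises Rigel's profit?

With the rival's output fixed at 18, Rigel's profit is π_R = (280 - 2·18 - 2q_R)q_R - (76q_R + 2q_R²) = (244 - 2q_R)q_R - (76q_R + 2q_R²).
∂π_R/∂q_R = 168 - 8q_R = 0, so q_R = 21.

21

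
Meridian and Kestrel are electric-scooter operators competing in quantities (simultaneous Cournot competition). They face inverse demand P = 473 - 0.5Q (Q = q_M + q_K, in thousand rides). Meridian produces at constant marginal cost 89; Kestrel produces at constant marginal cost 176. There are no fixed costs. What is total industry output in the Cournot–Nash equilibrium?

454

Meridian's profit: π_M = (473 - 0.5Q)q_M - (89q_M). Setting ∂π_M/∂q_M = 0: 384 - q_M - (1/2)(q_K) = 0.
Kestrel's first-order condition: 297 - q_K - (1/2)(q_M) = 0.
Best responses: q_M = (384 - (1/2)q_K), q_K = (297 - (1/2)q_M).
Substituting one into the other gives q_M = 314 and q_K = 140.
Total output Q = 314 + 140 = 454.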